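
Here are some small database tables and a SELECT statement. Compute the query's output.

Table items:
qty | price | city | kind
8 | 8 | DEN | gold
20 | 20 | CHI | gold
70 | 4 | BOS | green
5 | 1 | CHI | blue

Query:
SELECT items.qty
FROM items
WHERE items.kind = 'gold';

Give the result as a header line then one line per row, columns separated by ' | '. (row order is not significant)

After WHERE (2 rows):
items.qty | items.price | items.city | items.kind
8 | 8 | DEN | gold
20 | 20 | CHI | gold
After SELECT (2 rows):
items.qty
8
20

== RESULT ==
items.qty
8
20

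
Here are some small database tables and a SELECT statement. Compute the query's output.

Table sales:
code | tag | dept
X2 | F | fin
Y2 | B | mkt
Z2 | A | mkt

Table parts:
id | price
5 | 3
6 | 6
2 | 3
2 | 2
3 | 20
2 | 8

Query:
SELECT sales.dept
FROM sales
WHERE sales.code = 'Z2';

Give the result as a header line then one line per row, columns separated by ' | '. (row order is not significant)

== RESULT ==
sales.dept
mkt

Derivation:
After WHERE (1 rows):
sales.code | sales.tag | sales.dept
Z2 | A | mkt
After SELECT (1 rows):
sales.dept
mkt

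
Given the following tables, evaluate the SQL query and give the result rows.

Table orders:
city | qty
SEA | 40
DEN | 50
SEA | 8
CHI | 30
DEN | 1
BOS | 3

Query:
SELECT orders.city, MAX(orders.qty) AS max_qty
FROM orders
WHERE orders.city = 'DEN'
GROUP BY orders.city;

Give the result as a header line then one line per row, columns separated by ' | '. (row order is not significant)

After WHERE (2 rows):
orders.city | orders.qty
DEN | 50
DEN | 1
After GROUP BY (1 rows):
orders.city | max_qty
DEN | 50

== RESULT ==
orders.city | max_qty
DEN | 50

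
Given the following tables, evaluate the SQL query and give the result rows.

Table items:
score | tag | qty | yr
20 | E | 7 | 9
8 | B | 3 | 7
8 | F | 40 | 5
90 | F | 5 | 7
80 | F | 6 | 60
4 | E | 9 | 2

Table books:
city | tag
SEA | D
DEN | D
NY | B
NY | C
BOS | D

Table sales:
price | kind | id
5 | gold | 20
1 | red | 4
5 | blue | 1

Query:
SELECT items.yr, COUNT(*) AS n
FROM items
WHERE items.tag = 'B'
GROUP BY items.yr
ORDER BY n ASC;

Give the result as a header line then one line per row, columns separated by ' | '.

== RESULT ==
items.yr | n
7 | 1

Derivation:
After WHERE (1 rows):
items.score | items.tag | items.qty | items.yr
8 | B | 3 | 7
After GROUP BY (1 rows):
items.yr | n
7 | 1
After ORDER BY (1 rows):
items.yr | n
7 | 1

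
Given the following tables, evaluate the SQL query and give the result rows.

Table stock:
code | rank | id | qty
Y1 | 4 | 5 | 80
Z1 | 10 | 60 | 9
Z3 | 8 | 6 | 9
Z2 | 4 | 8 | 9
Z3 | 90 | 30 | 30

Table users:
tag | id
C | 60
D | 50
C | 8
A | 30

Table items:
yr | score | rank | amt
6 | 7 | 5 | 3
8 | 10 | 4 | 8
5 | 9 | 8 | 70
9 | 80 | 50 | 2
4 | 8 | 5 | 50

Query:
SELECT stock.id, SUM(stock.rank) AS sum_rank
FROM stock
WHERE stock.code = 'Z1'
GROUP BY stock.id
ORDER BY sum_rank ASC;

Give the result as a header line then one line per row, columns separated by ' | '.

== RESULT ==
stock.id | sum_rank
60 | 10

Derivation:
After WHERE (1 rows):
stock.code | stock.rank | stock.id | stock.qty
Z1 | 10 | 60 | 9
After GROUP BY (1 rows):
stock.id | sum_rank
60 | 10
After ORDER BY (1 rows):
stock.id | sum_rank
60 | 10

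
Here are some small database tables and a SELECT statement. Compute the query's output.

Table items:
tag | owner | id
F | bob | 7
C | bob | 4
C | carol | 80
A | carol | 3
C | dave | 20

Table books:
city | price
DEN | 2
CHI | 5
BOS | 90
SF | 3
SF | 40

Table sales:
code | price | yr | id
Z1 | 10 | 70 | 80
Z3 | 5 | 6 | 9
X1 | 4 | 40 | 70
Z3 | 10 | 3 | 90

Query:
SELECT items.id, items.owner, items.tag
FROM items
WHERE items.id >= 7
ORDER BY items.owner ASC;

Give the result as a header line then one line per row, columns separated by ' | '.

After WHERE (3 rows):
items.tag | items.owner | items.id
F | bob | 7
C | carol | 80
C | dave | 20
After SELECT (3 rows):
items.id | items.owner | items.tag
7 | bob | F
80 | carol | C
20 | dave | C
After ORDER BY (3 rows):
items.id | items.owner | items.tag
7 | bob | F
80 | carol | C
20 | dave | C

== RESULT ==
items.id | items.owner | items.tag
7 | bob | F
80 | carol | C
20 | dave | C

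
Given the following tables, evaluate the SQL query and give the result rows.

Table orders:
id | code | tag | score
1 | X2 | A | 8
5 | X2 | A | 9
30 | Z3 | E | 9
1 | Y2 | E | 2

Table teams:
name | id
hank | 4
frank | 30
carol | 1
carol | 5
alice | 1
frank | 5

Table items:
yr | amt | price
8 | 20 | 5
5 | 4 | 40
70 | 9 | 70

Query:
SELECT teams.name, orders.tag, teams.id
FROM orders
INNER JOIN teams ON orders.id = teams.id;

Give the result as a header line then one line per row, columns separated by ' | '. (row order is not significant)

== RESULT ==
teams.name | orders.tag | teams.id
carol | A | 1
alice | A | 1
carol | A | 5
frank | A | 5
frank | E | 30
carol | E | 1
alice | E | 1

Derivation:
After JOIN teams (7 rows):
orders.id | orders.code | orders.tag | orders.score | teams.name | teams.id
1 | X2 | A | 8 | carol | 1
1 | X2 | A | 8 | alice | 1
5 | X2 | A | 9 | carol | 5
5 | X2 | A | 9 | frank | 5
30 | Z3 | E | 9 | frank | 30
1 | Y2 | E | 2 | carol | 1
1 | Y2 | E | 2 | alice | 1
After SELECT (7 rows):
teams.name | orders.tag | teams.id
carol | A | 1
alice | A | 1
carol | A | 5
frank | A | 5
frank | E | 30
carol | E | 1
alice | E | 1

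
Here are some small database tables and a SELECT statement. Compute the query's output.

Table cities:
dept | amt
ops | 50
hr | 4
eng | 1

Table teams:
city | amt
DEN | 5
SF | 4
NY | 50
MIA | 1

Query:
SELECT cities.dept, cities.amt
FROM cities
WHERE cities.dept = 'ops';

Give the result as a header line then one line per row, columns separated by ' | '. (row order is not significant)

== RESULT ==
cities.dept | cities.amt
ops | 50

Derivation:
After WHERE (1 rows):
cities.dept | cities.amt
ops | 50
After SELECT (1 rows):
cities.dept | cities.amt
ops | 50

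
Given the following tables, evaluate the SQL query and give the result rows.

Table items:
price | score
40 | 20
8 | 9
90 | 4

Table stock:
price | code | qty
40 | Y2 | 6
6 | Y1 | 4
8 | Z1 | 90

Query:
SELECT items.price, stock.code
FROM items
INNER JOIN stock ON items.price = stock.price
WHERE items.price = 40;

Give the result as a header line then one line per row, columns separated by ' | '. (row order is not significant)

After JOIN stock (2 rows):
items.price | items.score | stock.price | stock.code | stock.qty
40 | 20 | 40 | Y2 | 6
8 | 9 | 8 | Z1 | 90
After WHERE (1 rows):
items.price | items.score | stock.price | stock.code | stock.qty
40 | 20 | 40 | Y2 | 6
After SELECT (1 rows):
items.price | stock.code
40 | Y2

== RESULT ==
items.price | stock.code
40 | Y2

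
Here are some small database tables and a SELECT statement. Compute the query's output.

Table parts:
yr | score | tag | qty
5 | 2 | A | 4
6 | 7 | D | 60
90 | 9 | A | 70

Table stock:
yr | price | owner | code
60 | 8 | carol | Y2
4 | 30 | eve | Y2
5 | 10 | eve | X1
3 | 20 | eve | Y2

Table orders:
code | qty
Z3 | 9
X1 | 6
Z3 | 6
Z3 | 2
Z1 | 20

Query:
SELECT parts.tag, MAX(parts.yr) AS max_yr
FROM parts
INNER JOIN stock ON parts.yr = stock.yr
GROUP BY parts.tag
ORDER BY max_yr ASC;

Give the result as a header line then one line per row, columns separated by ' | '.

== RESULT ==
parts.tag | max_yr
A | 5

Derivation:
After JOIN stock (1 rows):
parts.yr | parts.score | parts.tag | parts.qty | stock.yr | stock.price | stock.owner | stock.code
5 | 2 | A | 4 | 5 | 10 | eve | X1
After GROUP BY (1 rows):
parts.tag | max_yr
A | 5
After ORDER BY (1 rows):
parts.tag | max_yr
A | 5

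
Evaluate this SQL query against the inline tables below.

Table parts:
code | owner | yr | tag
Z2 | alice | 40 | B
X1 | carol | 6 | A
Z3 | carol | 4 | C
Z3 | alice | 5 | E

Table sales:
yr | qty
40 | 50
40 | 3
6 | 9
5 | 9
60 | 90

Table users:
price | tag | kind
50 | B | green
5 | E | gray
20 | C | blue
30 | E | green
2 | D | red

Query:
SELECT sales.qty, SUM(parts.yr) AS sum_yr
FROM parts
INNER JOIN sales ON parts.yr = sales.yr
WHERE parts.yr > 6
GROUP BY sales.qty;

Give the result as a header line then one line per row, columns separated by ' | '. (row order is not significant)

== RESULT ==
sales.qty | sum_yr
50 | 40
3 | 40

Derivation:
After JOIN sales (4 rows):
parts.code | parts.owner | parts.yr | parts.tag | sales.yr | sales.qty
Z2 | alice | 40 | B | 40 | 50
Z2 | alice | 40 | B | 40 | 3
X1 | carol | 6 | A | 6 | 9
Z3 | alice | 5 | E | 5 | 9
After WHERE (2 rows):
parts.code | parts.owner | parts.yr | parts.tag | sales.yr | sales.qty
Z2 | alice | 40 | B | 40 | 50
Z2 | alice | 40 | B | 40 | 3
After GROUP BY (2 rows):
sales.qty | sum_yr
50 | 40
3 | 40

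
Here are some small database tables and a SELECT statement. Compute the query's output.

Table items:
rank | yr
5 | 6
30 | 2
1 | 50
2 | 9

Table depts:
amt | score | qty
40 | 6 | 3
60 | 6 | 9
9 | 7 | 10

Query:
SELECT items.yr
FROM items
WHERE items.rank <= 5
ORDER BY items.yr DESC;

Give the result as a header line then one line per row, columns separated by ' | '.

== RESULT ==
items.yr
50
9
6

Derivation:
After WHERE (3 rows):
items.rank | items.yr
5 | 6
1 | 50
2 | 9
After SELECT (3 rows):
items.yr
6
50
9
After ORDER BY (3 rows):
items.yr
50
9
6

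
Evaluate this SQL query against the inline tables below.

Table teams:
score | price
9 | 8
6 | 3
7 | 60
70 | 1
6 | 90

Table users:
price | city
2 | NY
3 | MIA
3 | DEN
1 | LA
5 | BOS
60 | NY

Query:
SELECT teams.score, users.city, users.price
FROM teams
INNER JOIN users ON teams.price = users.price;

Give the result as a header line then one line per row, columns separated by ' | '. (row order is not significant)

After JOIN users (4 rows):
teams.score | teams.price | users.price | users.city
6 | 3 | 3 | MIA
6 | 3 | 3 | DEN
7 | 60 | 60 | NY
70 | 1 | 1 | LA
After SELECT (4 rows):
teams.score | users.city | users.price
6 | MIA | 3
6 | DEN | 3
7 | NY | 60
70 | LA | 1

== RESULT ==
teams.score | users.city | users.price
6 | MIA | 3
6 | DEN | 3
7 | NY | 60
70 | LA | 1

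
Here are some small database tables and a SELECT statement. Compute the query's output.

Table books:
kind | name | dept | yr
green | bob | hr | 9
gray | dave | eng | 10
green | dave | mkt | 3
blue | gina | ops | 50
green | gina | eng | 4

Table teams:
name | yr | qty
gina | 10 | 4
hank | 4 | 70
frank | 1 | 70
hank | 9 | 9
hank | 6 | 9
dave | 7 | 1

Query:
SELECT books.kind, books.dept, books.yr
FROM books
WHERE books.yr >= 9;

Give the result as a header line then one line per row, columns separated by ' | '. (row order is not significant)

After WHERE (3 rows):
books.kind | books.name | books.dept | books.yr
green | bob | hr | 9
gray | dave | eng | 10
blue | gina | ops | 50
After SELECT (3 rows):
books.kind | books.dept | books.yr
green | hr | 9
gray | eng | 10
blue | ops | 50

== RESULT ==
books.kind | books.dept | books.yr
green | hr | 9
gray | eng | 10
blue | ops | 50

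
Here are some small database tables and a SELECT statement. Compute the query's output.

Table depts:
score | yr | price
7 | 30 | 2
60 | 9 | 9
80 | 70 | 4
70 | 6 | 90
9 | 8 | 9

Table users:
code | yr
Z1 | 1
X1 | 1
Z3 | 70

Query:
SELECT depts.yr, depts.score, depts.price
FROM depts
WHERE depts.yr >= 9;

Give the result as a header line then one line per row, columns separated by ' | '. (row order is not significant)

After WHERE (3 rows):
depts.score | depts.yr | depts.price
7 | 30 | 2
60 | 9 | 9
80 | 70 | 4
After SELECT (3 rows):
depts.yr | depts.score | depts.price
30 | 7 | 2
9 | 60 | 9
70 | 80 | 4

== RESULT ==
depts.yr | depts.score | depts.price
30 | 7 | 2
9 | 60 | 9
70 | 80 | 4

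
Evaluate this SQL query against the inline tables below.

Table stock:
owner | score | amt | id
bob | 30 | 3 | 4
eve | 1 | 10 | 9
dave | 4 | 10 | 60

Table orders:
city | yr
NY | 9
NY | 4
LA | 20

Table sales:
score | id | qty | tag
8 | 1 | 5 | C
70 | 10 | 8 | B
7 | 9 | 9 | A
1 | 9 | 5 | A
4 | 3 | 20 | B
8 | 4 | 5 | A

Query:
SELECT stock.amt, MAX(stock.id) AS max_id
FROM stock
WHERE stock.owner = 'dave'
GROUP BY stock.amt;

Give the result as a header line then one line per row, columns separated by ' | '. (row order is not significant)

After WHERE (1 rows):
stock.owner | stock.score | stock.amt | stock.id
dave | 4 | 10 | 60
After GROUP BY (1 rows):
stock.amt | max_id
10 | 60

== RESULT ==
stock.amt | max_id
10 | 60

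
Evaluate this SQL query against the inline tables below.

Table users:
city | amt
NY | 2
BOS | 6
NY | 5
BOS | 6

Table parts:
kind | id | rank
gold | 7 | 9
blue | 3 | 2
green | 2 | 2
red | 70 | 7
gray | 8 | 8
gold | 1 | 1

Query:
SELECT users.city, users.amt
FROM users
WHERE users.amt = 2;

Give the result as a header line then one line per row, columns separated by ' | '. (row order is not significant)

After WHERE (1 rows):
users.city | users.amt
NY | 2
After SELECT (1 rows):
users.city | users.amt
NY | 2

== RESULT ==
users.city | users.amt
NY | 2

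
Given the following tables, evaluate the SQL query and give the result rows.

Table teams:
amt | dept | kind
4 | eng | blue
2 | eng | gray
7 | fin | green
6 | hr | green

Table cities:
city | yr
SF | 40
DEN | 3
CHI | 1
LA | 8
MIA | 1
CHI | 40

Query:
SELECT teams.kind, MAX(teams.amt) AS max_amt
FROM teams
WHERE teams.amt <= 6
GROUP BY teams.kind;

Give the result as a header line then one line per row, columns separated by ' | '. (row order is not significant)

== RESULT ==
teams.kind | max_amt
blue | 4
gray | 2
green | 6

Derivation:
After WHERE (3 rows):
teams.amt | teams.dept | teams.kind
4 | eng | blue
2 | eng | gray
6 | hr | green
After GROUP BY (3 rows):
teams.kind | max_amt
blue | 4
gray | 2
green | 6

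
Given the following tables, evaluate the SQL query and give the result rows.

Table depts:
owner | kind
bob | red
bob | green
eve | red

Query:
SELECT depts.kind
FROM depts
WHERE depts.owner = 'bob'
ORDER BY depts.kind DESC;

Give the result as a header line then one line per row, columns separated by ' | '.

== RESULT ==
depts.kind
red
green

Derivation:
After WHERE (2 rows):
depts.owner | depts.kind
bob | red
bob | green
After SELECT (2 rows):
depts.kind
red
green
After ORDER BY (2 rows):
depts.kind
red
green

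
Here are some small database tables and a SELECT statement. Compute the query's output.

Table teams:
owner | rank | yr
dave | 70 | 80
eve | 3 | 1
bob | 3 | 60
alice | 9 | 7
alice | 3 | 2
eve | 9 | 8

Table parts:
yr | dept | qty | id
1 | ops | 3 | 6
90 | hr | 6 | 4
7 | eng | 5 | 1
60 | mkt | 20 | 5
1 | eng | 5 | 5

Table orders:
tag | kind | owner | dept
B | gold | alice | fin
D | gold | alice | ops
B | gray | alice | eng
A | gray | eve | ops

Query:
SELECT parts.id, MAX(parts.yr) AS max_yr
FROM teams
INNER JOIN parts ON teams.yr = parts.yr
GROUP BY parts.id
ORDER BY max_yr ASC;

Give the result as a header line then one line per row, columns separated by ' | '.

After JOIN parts (4 rows):
teams.owner | teams.rank | teams.yr | parts.yr | parts.dept | parts.qty | parts.id
eve | 3 | 1 | 1 | ops | 3 | 6
eve | 3 | 1 | 1 | eng | 5 | 5
bob | 3 | 60 | 60 | mkt | 20 | 5
alice | 9 | 7 | 7 | eng | 5 | 1
After GROUP BY (3 rows):
parts.id | max_yr
6 | 1
5 | 60
1 | 7
After ORDER BY (3 rows):
parts.id | max_yr
6 | 1
1 | 7
5 | 60

== RESULT ==
parts.id | max_yr
6 | 1
1 | 7
5 | 60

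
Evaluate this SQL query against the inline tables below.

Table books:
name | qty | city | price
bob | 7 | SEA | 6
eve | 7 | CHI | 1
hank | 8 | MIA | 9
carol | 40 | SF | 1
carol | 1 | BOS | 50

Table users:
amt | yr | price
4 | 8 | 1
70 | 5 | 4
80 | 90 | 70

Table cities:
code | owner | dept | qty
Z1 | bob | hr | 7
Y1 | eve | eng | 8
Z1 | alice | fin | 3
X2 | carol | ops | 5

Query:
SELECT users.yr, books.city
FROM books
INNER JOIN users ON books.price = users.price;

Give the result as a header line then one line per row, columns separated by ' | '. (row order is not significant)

After JOIN users (2 rows):
books.name | books.qty | books.city | books.price | users.amt | users.yr | users.price
eve | 7 | CHI | 1 | 4 | 8 | 1
carol | 40 | SF | 1 | 4 | 8 | 1
After SELECT (2 rows):
users.yr | books.city
8 | CHI
8 | SF

== RESULT ==
users.yr | books.city
8 | CHI
8 | SF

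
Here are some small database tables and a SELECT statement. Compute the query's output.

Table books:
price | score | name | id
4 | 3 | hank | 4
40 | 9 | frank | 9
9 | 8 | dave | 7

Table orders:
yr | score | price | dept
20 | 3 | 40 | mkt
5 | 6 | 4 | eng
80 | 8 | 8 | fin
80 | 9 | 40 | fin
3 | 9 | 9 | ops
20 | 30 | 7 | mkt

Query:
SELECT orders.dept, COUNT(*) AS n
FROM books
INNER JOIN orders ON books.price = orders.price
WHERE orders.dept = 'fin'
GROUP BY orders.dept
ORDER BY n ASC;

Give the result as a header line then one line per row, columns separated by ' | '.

After JOIN orders (4 rows):
books.price | books.score | books.name | books.id | orders.yr | orders.score | orders.price | orders.dept
4 | 3 | hank | 4 | 5 | 6 | 4 | eng
40 | 9 | frank | 9 | 20 | 3 | 40 | mkt
40 | 9 | frank | 9 | 80 | 9 | 40 | fin
9 | 8 | dave | 7 | 3 | 9 | 9 | ops
After WHERE (1 rows):
books.price | books.score | books.name | books.id | orders.yr | orders.score | orders.price | orders.dept
40 | 9 | frank | 9 | 80 | 9 | 40 | fin
After GROUP BY (1 rows):
orders.dept | n
fin | 1
After ORDER BY (1 rows):
orders.dept | n
fin | 1

== RESULT ==
orders.dept | n
fin | 1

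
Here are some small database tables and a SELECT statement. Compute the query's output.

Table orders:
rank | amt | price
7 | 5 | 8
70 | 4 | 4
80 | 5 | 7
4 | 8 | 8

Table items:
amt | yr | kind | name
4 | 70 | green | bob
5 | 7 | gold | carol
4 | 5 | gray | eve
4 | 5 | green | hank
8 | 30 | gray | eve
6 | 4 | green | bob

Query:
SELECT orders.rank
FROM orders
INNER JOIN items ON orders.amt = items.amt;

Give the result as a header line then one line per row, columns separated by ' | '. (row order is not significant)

== RESULT ==
orders.rank
7
70
70
70
80
4

Derivation:
After JOIN items (6 rows):
orders.rank | orders.amt | orders.price | items.amt | items.yr | items.kind | items.name
7 | 5 | 8 | 5 | 7 | gold | carol
70 | 4 | 4 | 4 | 70 | green | bob
70 | 4 | 4 | 4 | 5 | gray | eve
70 | 4 | 4 | 4 | 5 | green | hank
80 | 5 | 7 | 5 | 7 | gold | carol
4 | 8 | 8 | 8 | 30 | gray | eve
After SELECT (6 rows):
orders.rank
7
70
70
70
80
4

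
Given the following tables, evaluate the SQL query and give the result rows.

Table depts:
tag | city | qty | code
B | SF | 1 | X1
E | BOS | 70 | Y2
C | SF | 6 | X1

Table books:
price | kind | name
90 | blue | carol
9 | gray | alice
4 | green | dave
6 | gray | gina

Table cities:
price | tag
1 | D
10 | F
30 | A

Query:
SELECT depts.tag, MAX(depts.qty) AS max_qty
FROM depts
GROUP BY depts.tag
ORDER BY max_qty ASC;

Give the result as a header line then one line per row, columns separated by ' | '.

== RESULT ==
depts.tag | max_qty
B | 1
C | 6
E | 70

Derivation:
After GROUP BY (3 rows):
depts.tag | max_qty
B | 1
E | 70
C | 6
After ORDER BY (3 rows):
depts.tag | max_qty
B | 1
C | 6
E | 70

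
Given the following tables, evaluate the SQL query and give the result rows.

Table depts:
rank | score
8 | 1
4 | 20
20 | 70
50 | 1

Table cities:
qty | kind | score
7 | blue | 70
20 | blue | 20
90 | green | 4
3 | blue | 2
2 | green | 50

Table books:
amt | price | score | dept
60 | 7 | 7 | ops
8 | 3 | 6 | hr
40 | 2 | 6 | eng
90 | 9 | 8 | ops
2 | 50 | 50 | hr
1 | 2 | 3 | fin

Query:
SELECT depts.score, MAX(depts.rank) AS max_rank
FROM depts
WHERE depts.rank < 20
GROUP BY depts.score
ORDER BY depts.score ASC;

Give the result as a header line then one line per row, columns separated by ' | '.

== RESULT ==
depts.score | max_rank
1 | 8
20 | 4

Derivation:
After WHERE (2 rows):
depts.rank | depts.score
8 | 1
4 | 20
After GROUP BY (2 rows):
depts.score | max_rank
1 | 8
20 | 4
After ORDER BY (2 rows):
depts.score | max_rank
1 | 8
20 | 4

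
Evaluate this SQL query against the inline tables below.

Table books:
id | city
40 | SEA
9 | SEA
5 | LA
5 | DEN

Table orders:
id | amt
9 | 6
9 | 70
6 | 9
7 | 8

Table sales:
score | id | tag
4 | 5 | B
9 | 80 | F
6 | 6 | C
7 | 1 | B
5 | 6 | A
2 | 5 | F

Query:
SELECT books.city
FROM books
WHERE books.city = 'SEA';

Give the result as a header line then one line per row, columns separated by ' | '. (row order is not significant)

== RESULT ==
books.city
SEA
SEA

Derivation:
After WHERE (2 rows):
books.id | books.city
40 | SEA
9 | SEA
After SELECT (2 rows):
books.city
SEA
SEA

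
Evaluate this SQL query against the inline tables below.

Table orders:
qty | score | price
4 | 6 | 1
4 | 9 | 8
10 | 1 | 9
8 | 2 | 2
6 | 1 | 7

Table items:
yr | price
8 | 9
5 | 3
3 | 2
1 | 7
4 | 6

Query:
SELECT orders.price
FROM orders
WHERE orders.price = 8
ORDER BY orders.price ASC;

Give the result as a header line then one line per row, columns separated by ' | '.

After WHERE (1 rows):
orders.qty | orders.score | orders.price
4 | 9 | 8
After SELECT (1 rows):
orders.price
8
After ORDER BY (1 rows):
orders.price
8

== RESULT ==
orders.price
8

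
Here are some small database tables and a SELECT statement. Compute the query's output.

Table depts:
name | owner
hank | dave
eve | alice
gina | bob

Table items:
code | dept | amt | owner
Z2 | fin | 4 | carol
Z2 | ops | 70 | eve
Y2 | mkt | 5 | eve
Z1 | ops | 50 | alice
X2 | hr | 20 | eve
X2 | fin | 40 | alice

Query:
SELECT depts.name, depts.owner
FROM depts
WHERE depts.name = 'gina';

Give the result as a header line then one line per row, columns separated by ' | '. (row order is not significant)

After WHERE (1 rows):
depts.name | depts.owner
gina | bob
After SELECT (1 rows):
depts.name | depts.owner
gina | bob

== RESULT ==
depts.name | depts.owner
gina | bob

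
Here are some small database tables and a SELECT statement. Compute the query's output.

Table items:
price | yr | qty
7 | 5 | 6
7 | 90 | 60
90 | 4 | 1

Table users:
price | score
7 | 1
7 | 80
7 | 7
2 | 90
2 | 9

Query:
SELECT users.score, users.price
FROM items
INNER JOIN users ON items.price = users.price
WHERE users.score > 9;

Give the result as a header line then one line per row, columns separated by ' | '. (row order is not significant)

== RESULT ==
users.score | users.price
80 | 7
80 | 7

Derivation:
After JOIN users (6 rows):
items.price | items.yr | items.qty | users.price | users.score
7 | 5 | 6 | 7 | 1
7 | 5 | 6 | 7 | 80
7 | 5 | 6 | 7 | 7
7 | 90 | 60 | 7 | 1
7 | 90 | 60 | 7 | 80
7 | 90 | 60 | 7 | 7
After WHERE (2 rows):
items.price | items.yr | items.qty | users.price | users.score
7 | 5 | 6 | 7 | 80
7 | 90 | 60 | 7 | 80
After SELECT (2 rows):
users.score | users.price
80 | 7
80 | 7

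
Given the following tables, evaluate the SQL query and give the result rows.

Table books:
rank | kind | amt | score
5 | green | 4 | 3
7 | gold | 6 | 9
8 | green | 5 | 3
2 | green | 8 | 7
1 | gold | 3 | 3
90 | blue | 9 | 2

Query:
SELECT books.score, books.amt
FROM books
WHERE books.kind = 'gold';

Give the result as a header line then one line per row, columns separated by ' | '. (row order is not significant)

After WHERE (2 rows):
books.rank | books.kind | books.amt | books.score
7 | gold | 6 | 9
1 | gold | 3 | 3
After SELECT (2 rows):
books.score | books.amt
9 | 6
3 | 3

== RESULT ==
books.score | books.amt
9 | 6
3 | 3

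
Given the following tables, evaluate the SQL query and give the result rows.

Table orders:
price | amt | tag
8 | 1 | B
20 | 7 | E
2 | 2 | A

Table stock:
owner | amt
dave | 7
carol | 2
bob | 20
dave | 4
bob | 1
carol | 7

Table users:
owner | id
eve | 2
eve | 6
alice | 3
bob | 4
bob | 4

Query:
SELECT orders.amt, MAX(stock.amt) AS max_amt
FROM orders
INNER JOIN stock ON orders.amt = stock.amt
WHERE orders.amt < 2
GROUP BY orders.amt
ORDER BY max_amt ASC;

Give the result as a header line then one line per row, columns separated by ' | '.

After JOIN stock (4 rows):
orders.price | orders.amt | orders.tag | stock.owner | stock.amt
8 | 1 | B | bob | 1
20 | 7 | E | dave | 7
20 | 7 | E | carol | 7
2 | 2 | A | carol | 2
After WHERE (1 rows):
orders.price | orders.amt | orders.tag | stock.owner | stock.amt
8 | 1 | B | bob | 1
After GROUP BY (1 rows):
orders.amt | max_amt
1 | 1
After ORDER BY (1 rows):
orders.amt | max_amt
1 | 1

== RESULT ==
orders.amt | max_amt
1 | 1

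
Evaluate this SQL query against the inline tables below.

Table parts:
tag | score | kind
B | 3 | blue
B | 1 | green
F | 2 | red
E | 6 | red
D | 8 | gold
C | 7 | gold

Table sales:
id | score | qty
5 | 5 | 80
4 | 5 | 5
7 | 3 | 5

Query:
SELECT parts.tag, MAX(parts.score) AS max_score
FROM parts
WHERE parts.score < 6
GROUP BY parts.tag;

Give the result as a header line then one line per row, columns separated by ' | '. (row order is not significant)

== RESULT ==
parts.tag | max_score
B | 3
F | 2

Derivation:
After WHERE (3 rows):
parts.tag | parts.score | parts.kind
B | 3 | blue
B | 1 | green
F | 2 | red
After GROUP BY (2 rows):
parts.tag | max_score
B | 3
F | 2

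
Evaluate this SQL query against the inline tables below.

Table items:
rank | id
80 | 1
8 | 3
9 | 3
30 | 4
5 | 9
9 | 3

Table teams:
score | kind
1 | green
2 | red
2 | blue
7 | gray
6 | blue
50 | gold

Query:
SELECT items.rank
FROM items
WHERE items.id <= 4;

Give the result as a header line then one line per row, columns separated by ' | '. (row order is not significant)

== RESULT ==
items.rank
80
8
9
30
9

Derivation:
After WHERE (5 rows):
items.rank | items.id
80 | 1
8 | 3
9 | 3
30 | 4
9 | 3
After SELECT (5 rows):
items.rank
80
8
9
30
9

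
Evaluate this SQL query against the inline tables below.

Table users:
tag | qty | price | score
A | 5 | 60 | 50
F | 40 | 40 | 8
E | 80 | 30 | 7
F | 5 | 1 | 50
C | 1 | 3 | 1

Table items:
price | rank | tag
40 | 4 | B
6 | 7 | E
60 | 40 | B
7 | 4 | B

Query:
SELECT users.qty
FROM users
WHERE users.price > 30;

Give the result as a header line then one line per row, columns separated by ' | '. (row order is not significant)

== RESULT ==
users.qty
5
40

Derivation:
After WHERE (2 rows):
users.tag | users.qty | users.price | users.score
A | 5 | 60 | 50
F | 40 | 40 | 8
After SELECT (2 rows):
users.qty
5
40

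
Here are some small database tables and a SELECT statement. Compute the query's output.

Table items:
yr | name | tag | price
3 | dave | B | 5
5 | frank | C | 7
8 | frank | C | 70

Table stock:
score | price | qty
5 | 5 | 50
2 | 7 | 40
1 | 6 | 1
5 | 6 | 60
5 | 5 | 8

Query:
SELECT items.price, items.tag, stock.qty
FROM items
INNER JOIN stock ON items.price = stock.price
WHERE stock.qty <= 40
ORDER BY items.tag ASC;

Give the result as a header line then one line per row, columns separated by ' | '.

== RESULT ==
items.price | items.tag | stock.qty
5 | B | 8
7 | C | 40

Derivation:
After JOIN stock (3 rows):
items.yr | items.name | items.tag | items.price | stock.score | stock.price | stock.qty
3 | dave | B | 5 | 5 | 5 | 50
3 | dave | B | 5 | 5 | 5 | 8
5 | frank | C | 7 | 2 | 7 | 40
After WHERE (2 rows):
items.yr | items.name | items.tag | items.price | stock.score | stock.price | stock.qty
3 | dave | B | 5 | 5 | 5 | 8
5 | frank | C | 7 | 2 | 7 | 40
After SELECT (2 rows):
items.price | items.tag | stock.qty
5 | B | 8
7 | C | 40
After ORDER BY (2 rows):
items.price | items.tag | stock.qty
5 | B | 8
7 | C | 40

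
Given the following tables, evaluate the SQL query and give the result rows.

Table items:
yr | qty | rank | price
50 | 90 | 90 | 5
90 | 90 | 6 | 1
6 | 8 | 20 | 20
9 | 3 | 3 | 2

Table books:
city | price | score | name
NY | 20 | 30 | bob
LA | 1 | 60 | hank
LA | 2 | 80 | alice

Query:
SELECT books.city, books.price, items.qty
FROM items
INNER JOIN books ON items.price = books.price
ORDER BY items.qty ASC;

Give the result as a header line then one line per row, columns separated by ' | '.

After JOIN books (3 rows):
items.yr | items.qty | items.rank | items.price | books.city | books.price | books.score | books.name
90 | 90 | 6 | 1 | LA | 1 | 60 | hank
6 | 8 | 20 | 20 | NY | 20 | 30 | bob
9 | 3 | 3 | 2 | LA | 2 | 80 | alice
After SELECT (3 rows):
books.city | books.price | items.qty
LA | 1 | 90
NY | 20 | 8
LA | 2 | 3
After ORDER BY (3 rows):
books.city | books.price | items.qty
LA | 2 | 3
NY | 20 | 8
LA | 1 | 90

== RESULT ==
books.city | books.price | items.qty
LA | 2 | 3
NY | 20 | 8
LA | 1 | 90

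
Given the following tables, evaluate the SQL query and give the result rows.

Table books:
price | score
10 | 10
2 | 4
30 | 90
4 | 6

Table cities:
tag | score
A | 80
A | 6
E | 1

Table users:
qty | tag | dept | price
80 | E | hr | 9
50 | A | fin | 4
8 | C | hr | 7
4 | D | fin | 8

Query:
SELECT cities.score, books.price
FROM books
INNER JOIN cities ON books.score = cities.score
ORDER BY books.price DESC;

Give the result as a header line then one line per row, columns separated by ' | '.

After JOIN cities (1 rows):
books.price | books.score | cities.tag | cities.score
4 | 6 | A | 6
After SELECT (1 rows):
cities.score | books.price
6 | 4
After ORDER BY (1 rows):
cities.score | books.price
6 | 4

== RESULT ==
cities.score | books.price
6 | 4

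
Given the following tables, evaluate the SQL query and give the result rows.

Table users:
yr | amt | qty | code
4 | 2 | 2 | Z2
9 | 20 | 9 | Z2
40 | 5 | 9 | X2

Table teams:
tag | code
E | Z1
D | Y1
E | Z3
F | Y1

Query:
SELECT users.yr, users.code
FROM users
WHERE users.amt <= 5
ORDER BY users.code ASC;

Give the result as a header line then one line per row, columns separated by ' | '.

== RESULT ==
users.yr | users.code
40 | X2
4 | Z2

Derivation:
After WHERE (2 rows):
users.yr | users.amt | users.qty | users.code
4 | 2 | 2 | Z2
40 | 5 | 9 | X2
After SELECT (2 rows):
users.yr | users.code
4 | Z2
40 | X2
After ORDER BY (2 rows):
users.yr | users.code
40 | X2
4 | Z2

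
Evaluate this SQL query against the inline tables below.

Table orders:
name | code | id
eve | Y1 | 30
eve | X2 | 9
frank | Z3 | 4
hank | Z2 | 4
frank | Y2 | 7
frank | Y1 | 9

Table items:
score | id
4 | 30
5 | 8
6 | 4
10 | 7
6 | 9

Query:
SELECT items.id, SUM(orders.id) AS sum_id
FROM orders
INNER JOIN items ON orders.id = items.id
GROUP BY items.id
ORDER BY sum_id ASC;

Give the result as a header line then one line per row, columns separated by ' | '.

After JOIN items (6 rows):
orders.name | orders.code | orders.id | items.score | items.id
eve | Y1 | 30 | 4 | 30
eve | X2 | 9 | 6 | 9
frank | Z3 | 4 | 6 | 4
hank | Z2 | 4 | 6 | 4
frank | Y2 | 7 | 10 | 7
frank | Y1 | 9 | 6 | 9
After GROUP BY (4 rows):
items.id | sum_id
30 | 30
9 | 18
4 | 8
7 | 7
After ORDER BY (4 rows):
items.id | sum_id
7 | 7
4 | 8
9 | 18
30 | 30

== RESULT ==
items.id | sum_id
7 | 7
4 | 8
9 | 18
30 | 30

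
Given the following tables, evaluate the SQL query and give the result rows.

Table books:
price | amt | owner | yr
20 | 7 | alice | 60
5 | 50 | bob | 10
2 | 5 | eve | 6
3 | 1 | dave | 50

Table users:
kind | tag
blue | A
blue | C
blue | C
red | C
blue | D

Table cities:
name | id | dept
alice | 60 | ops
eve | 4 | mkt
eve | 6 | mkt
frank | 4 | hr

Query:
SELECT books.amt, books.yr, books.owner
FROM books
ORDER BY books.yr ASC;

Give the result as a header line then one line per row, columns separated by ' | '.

== RESULT ==
books.amt | books.yr | books.owner
5 | 6 | eve
50 | 10 | bob
1 | 50 | dave
7 | 60 | alice

Derivation:
After SELECT (4 rows):
books.amt | books.yr | books.owner
7 | 60 | alice
50 | 10 | bob
5 | 6 | eve
1 | 50 | dave
After ORDER BY (4 rows):
books.amt | books.yr | books.owner
5 | 6 | eve
50 | 10 | bob
1 | 50 | dave
7 | 60 | alice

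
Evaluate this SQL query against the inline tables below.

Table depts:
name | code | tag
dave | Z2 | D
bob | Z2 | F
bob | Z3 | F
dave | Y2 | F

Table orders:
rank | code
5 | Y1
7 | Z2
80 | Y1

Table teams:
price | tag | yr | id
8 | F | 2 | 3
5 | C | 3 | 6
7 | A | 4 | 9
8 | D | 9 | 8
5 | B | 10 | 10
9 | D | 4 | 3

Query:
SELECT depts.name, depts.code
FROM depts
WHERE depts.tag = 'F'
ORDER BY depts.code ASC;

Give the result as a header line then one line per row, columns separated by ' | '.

After WHERE (3 rows):
depts.name | depts.code | depts.tag
bob | Z2 | F
bob | Z3 | F
dave | Y2 | F
After SELECT (3 rows):
depts.name | depts.code
bob | Z2
bob | Z3
dave | Y2
After ORDER BY (3 rows):
depts.name | depts.code
dave | Y2
bob | Z2
bob | Z3

== RESULT ==
depts.name | depts.code
dave | Y2
bob | Z2
bob | Z3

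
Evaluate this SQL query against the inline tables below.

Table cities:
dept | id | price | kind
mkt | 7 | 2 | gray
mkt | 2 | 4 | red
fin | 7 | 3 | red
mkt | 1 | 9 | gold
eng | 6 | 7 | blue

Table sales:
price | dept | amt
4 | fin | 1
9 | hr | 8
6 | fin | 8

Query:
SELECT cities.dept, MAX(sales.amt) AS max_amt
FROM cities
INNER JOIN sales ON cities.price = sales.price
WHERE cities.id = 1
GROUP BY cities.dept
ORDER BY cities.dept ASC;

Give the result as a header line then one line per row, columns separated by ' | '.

== RESULT ==
cities.dept | max_amt
mkt | 8

Derivation:
After JOIN sales (2 rows):
cities.dept | cities.id | cities.price | cities.kind | sales.price | sales.dept | sales.amt
mkt | 2 | 4 | red | 4 | fin | 1
mkt | 1 | 9 | gold | 9 | hr | 8
After WHERE (1 rows):
cities.dept | cities.id | cities.price | cities.kind | sales.price | sales.dept | sales.amt
mkt | 1 | 9 | gold | 9 | hr | 8
After GROUP BY (1 rows):
cities.dept | max_amt
mkt | 8
After ORDER BY (1 rows):
cities.dept | max_amt
mkt | 8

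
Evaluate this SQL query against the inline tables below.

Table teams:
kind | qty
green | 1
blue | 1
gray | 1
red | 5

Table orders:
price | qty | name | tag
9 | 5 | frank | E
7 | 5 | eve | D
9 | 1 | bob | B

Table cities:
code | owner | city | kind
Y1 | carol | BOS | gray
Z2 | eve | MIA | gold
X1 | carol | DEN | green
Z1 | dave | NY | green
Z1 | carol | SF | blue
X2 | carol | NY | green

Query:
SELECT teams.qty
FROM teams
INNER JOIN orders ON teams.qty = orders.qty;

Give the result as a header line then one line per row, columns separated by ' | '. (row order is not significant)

== RESULT ==
teams.qty
1
1
1
5
5

Derivation:
After JOIN orders (5 rows):
teams.kind | teams.qty | orders.price | orders.qty | orders.name | orders.tag
green | 1 | 9 | 1 | bob | B
blue | 1 | 9 | 1 | bob | B
gray | 1 | 9 | 1 | bob | B
red | 5 | 9 | 5 | frank | E
red | 5 | 7 | 5 | eve | D
After SELECT (5 rows):
teams.qty
1
1
1
5
5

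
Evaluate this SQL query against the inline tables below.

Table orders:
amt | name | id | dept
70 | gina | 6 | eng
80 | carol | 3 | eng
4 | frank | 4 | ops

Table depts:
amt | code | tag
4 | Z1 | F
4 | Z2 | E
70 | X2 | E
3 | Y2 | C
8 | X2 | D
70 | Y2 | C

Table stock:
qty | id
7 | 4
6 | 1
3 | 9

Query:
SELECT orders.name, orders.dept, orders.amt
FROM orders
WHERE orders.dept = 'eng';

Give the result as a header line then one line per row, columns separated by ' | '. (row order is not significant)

After WHERE (2 rows):
orders.amt | orders.name | orders.id | orders.dept
70 | gina | 6 | eng
80 | carol | 3 | eng
After SELECT (2 rows):
orders.name | orders.dept | orders.amt
gina | eng | 70
carol | eng | 80

== RESULT ==
orders.name | orders.dept | orders.amt
gina | eng | 70
carol | eng | 80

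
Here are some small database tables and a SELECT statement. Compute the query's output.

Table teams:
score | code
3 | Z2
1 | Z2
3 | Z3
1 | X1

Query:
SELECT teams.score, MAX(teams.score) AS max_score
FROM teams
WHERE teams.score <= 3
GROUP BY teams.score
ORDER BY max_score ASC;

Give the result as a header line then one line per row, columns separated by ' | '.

After WHERE (4 rows):
teams.score | teams.code
3 | Z2
1 | Z2
3 | Z3
1 | X1
After GROUP BY (2 rows):
teams.score | max_score
3 | 3
1 | 1
After ORDER BY (2 rows):
teams.score | max_score
1 | 1
3 | 3

== RESULT ==
teams.score | max_score
1 | 1
3 | 3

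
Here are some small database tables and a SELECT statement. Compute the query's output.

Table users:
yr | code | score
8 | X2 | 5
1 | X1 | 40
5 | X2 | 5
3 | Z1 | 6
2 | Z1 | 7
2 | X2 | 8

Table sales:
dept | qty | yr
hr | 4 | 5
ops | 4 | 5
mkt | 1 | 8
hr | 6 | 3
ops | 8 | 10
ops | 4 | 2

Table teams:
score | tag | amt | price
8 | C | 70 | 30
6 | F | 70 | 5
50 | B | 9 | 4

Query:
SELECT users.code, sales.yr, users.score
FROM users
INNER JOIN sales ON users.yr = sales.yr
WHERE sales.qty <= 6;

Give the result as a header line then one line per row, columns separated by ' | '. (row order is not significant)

After JOIN sales (6 rows):
users.yr | users.code | users.score | sales.dept | sales.qty | sales.yr
8 | X2 | 5 | mkt | 1 | 8
5 | X2 | 5 | hr | 4 | 5
5 | X2 | 5 | ops | 4 | 5
3 | Z1 | 6 | hr | 6 | 3
2 | Z1 | 7 | ops | 4 | 2
2 | X2 | 8 | ops | 4 | 2
After WHERE (6 rows):
users.yr | users.code | users.score | sales.dept | sales.qty | sales.yr
8 | X2 | 5 | mkt | 1 | 8
5 | X2 | 5 | hr | 4 | 5
5 | X2 | 5 | ops | 4 | 5
3 | Z1 | 6 | hr | 6 | 3
2 | Z1 | 7 | ops | 4 | 2
2 | X2 | 8 | ops | 4 | 2
After SELECT (6 rows):
users.code | sales.yr | users.score
X2 | 8 | 5
X2 | 5 | 5
X2 | 5 | 5
Z1 | 3 | 6
Z1 | 2 | 7
X2 | 2 | 8

== RESULT ==
users.code | sales.yr | users.score
X2 | 8 | 5
X2 | 5 | 5
X2 | 5 | 5
Z1 | 3 | 6
Z1 | 2 | 7
X2 | 2 | 8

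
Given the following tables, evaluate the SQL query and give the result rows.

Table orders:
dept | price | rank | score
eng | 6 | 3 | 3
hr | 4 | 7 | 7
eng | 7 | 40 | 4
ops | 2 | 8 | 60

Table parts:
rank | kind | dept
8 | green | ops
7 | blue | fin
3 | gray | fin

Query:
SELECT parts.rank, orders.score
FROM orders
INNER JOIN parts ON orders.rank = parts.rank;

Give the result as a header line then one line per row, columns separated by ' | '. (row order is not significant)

After JOIN parts (3 rows):
orders.dept | orders.price | orders.rank | orders.score | parts.rank | parts.kind | parts.dept
eng | 6 | 3 | 3 | 3 | gray | fin
hr | 4 | 7 | 7 | 7 | blue | fin
ops | 2 | 8 | 60 | 8 | green | ops
After SELECT (3 rows):
parts.rank | orders.score
3 | 3
7 | 7
8 | 60

== RESULT ==
parts.rank | orders.score
3 | 3
7 | 7
8 | 60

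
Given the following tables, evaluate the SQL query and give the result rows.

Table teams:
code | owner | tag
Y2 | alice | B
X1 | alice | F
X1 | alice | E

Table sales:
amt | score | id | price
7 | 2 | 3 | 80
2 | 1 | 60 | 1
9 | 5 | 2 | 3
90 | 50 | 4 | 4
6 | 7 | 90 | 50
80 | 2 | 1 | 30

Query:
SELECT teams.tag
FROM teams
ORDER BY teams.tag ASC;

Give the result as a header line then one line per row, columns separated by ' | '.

== RESULT ==
teams.tag
B
E
F

Derivation:
After SELECT (3 rows):
teams.tag
B
F
E
After ORDER BY (3 rows):
teams.tag
B
E
F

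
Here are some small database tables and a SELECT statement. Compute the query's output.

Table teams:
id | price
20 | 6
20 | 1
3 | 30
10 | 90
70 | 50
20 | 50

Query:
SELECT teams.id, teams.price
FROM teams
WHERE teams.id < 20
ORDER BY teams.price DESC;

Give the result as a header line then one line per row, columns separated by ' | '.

After WHERE (2 rows):
teams.id | teams.price
3 | 30
10 | 90
After SELECT (2 rows):
teams.id | teams.price
3 | 30
10 | 90
After ORDER BY (2 rows):
teams.id | teams.price
10 | 90
3 | 30

== RESULT ==
teams.id | teams.price
10 | 90
3 | 30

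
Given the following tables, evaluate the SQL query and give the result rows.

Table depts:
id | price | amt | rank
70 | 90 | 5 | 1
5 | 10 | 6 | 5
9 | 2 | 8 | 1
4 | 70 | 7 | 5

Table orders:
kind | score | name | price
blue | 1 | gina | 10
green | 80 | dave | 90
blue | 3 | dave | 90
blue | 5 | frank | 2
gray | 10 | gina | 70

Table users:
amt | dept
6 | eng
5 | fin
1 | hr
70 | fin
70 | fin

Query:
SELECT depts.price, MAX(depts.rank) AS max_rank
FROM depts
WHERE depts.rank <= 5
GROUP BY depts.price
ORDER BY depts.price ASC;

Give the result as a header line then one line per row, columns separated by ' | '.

== RESULT ==
depts.price | max_rank
2 | 1
10 | 5
70 | 5
90 | 1

Derivation:
After WHERE (4 rows):
depts.id | depts.price | depts.amt | depts.rank
70 | 90 | 5 | 1
5 | 10 | 6 | 5
9 | 2 | 8 | 1
4 | 70 | 7 | 5
After GROUP BY (4 rows):
depts.price | max_rank
90 | 1
10 | 5
2 | 1
70 | 5
After ORDER BY (4 rows):
depts.price | max_rank
2 | 1
10 | 5
70 | 5
90 | 1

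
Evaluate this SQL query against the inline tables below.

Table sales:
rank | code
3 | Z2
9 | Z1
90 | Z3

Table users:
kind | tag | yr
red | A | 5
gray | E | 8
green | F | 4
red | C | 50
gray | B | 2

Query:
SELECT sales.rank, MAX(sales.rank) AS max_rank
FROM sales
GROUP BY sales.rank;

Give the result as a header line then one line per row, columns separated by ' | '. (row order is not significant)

After GROUP BY (3 rows):
sales.rank | max_rank
3 | 3
9 | 9
90 | 90

== RESULT ==
sales.rank | max_rank
3 | 3
9 | 9
90 | 90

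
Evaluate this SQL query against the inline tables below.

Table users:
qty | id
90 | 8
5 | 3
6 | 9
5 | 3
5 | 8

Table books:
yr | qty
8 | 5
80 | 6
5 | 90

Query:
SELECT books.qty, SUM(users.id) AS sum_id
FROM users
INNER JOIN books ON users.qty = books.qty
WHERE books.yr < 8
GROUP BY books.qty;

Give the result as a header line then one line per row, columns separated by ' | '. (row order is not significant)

== RESULT ==
books.qty | sum_id
90 | 8

Derivation:
After JOIN books (5 rows):
users.qty | users.id | books.yr | books.qty
90 | 8 | 5 | 90
5 | 3 | 8 | 5
6 | 9 | 80 | 6
5 | 3 | 8 | 5
5 | 8 | 8 | 5
After WHERE (1 rows):
users.qty | users.id | books.yr | books.qty
90 | 8 | 5 | 90
After GROUP BY (1 rows):
books.qty | sum_id
90 | 8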